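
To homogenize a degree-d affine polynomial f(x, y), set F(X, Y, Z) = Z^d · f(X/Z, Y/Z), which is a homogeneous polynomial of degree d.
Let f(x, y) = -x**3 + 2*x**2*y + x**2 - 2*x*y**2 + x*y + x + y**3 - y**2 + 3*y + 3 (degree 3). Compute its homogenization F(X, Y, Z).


F(X, Y, Z) = -X**3 + 2*X**2*Y + X**2*Z - 2*X*Y**2 + X*Y*Z + X*Z**2 + Y**3 - Y**2*Z + 3*Y*Z**2 + 3*Z**3

deg(f) = 3.
Substitute x = X/Z, y = Y/Z into f, then multiply by Z^3.
  monomial -1·x^3·y^0 ↦ -1·X^3·Y^0·Z^0.
  monomial 2·x^2·y^1 ↦ 2·X^2·Y^1·Z^0.
  monomial 1·x^2·y^0 ↦ 1·X^2·Y^0·Z^1.
  monomial -2·x^1·y^2 ↦ -2·X^1·Y^2·Z^0.
  monomial 1·x^1·y^1 ↦ 1·X^1·Y^1·Z^1.
  monomial 1·x^1·y^0 ↦ 1·X^1·Y^0·Z^2.
  monomial 1·x^0·y^3 ↦ 1·X^0·Y^3·Z^0.
  monomial -1·x^0·y^2 ↦ -1·X^0·Y^2·Z^1.
  monomial 3·x^0·y^1 ↦ 3·X^0·Y^1·Z^2.
  monomial 3·x^0·y^0 ↦ 3·X^0·Y^0·Z^3.
Collecting: F(X, Y, Z) = -X**3 + 2*X**2*Y + X**2*Z - 2*X*Y**2 + X*Y*Z + X*Z**2 + Y**3 - Y**2*Z + 3*Y*Z**2 + 3*Z**3.


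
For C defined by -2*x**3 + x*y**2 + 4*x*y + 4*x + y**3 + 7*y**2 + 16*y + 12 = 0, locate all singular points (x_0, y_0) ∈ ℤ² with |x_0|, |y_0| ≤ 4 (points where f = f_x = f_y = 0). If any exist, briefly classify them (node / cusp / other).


Singular points: {(0, -2)}; classification: cusp.

Compute partial derivatives:
  f_x = -6*x**2 + y**2 + 4*y + 4.
  f_y = 2*x*y + 4*x + 3*y**2 + 14*y + 16.
Scan x_0 ∈ {−4, ..., 4}. For each x_0, f_y(x_0, y) is a polynomial in y; find its integer roots y ∈ {−4, ..., 4}, then test f_x and f at those candidates.
  x = -4: f_y(-4, y) = 3*y**2 + 6*y; vanishes at y ∈ {-2, 0}. (-4, -2): f_x = -96 ≠ 0; (-4, 0): f_x = -92 ≠ 0.
  x = -3: f_y(-3, y) = 3*y**2 + 8*y + 4; vanishes at y ∈ {-2}. (-3, -2): f_x = -54 ≠ 0.
  x = -2: f_y(-2, y) = 3*y**2 + 10*y + 8; vanishes at y ∈ {-2}. (-2, -2): f_x = -24 ≠ 0.
  x = -1: f_y(-1, y) = 3*y**2 + 12*y + 12; vanishes at y ∈ {-2}. (-1, -2): f_x = -6 ≠ 0.
  x = 0: f_y(0, y) = 3*y**2 + 14*y + 16; vanishes at y ∈ {-2}. (0, -2): f_x = 0, f = 0 — SINGULAR.
  x = 1: f_y(1, y) = 3*y**2 + 16*y + 20; vanishes at y ∈ {-2}. (1, -2): f_x = -6 ≠ 0.
  x = 2: f_y(2, y) = 3*y**2 + 18*y + 24; vanishes at y ∈ {-4, -2}. (2, -4): f_x = -20 ≠ 0; (2, -2): f_x = -24 ≠ 0.
  x = 3: f_y(3, y) = 3*y**2 + 20*y + 28; vanishes at y ∈ {-2}. (3, -2): f_x = -54 ≠ 0.
  x = 4: f_y(4, y) = 3*y**2 + 22*y + 32; vanishes at y ∈ {-2}. (4, -2): f_x = -96 ≠ 0.
Only singular point on the grid: (0, -2).
Classify: substitute x = 0 + u, y = -2 + v and expand: f = -2*u**3 + u*v**2 + v**3 + v**2.
No constant or linear terms (consistent with a singular point). Quadratic part: v**2. Cubic part: -2*u**3 + u*v**2 + v**3.
The quadratic part v**2 is a perfect square, so there is a single (double) tangent line v = 0, i.e. y = -2. Restricting the cubic part to that line (v = 0) leaves -2*u**3 ≠ 0, so f is not divisible by v and the branch is v² ≈ 2*u**3 to lowest order — this is a cusp.
Classification: cusp.


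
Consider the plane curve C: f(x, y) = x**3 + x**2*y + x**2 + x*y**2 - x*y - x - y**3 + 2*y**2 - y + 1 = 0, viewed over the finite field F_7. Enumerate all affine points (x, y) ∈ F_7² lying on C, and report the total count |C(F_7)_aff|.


Affine F_7-points: {(0, 4), (1, 6), (2, 2), (3, 2), (3, 4), (3, 6), (4, 0), (6, 2), (6, 4)}; count = 9.

For each of the 49 pairs (x, y) ∈ F_7², evaluate f(x, y) mod 7. Record the zeros.
  x = 0: [0↦1, 1↦1, 2↦6, 3↦3, 4↦0, 5↦5, 6↦5]  zeros at y ∈ {4}
  x = 1: [0↦2, 1↦3, 2↦4, 3↦6, 4↦3, 5↦3, 6↦0]  zeros at y ∈ {6}
  x = 2: [0↦4, 1↦1, 2↦0, 3↦2, 4↦1, 5↦5, 6↦1]  zeros at y ∈ {2}
  x = 3: [0↦6, 1↦1, 2↦0, 3↦4, 4↦0, 5↦3, 6↦0]  zeros at y ∈ {2, 4, 6}
  x = 4: [0↦0, 1↦2, 2↦3, 3↦4, 4↦6, 5↦3, 6↦3]  zeros at y ∈ {0}
  x = 5: [0↦6, 1↦3, 2↦1, 3↦1, 4↦4, 5↦4, 6↦2]  zeros at y ∈ ∅
  x = 6: [0↦2, 1↦3, 2↦0, 3↦1, 4↦0, 5↦5, 6↦3]  zeros at y ∈ {2, 4}
Collecting zeros: affine points = {(0, 4), (1, 6), (2, 2), (3, 2), (3, 4), (3, 6), (4, 0), (6, 2), (6, 4)}.
Total count |C(F_7)_aff| = 9.


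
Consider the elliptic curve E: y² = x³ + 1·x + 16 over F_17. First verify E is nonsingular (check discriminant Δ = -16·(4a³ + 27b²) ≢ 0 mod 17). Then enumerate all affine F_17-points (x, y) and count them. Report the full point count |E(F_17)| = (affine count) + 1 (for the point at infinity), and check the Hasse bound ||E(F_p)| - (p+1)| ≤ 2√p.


Affine points = {(0, 4), (0, 13), (1, 1), (1, 16), (2, 3), (2, 14), (4, 4), (4, 13), (6, 0), (7, 3), (7, 14), (8, 3), (8, 14), (11, 7), (11, 10), (13, 4), (13, 13)}; affine count = 17; |E(F_17)| = 18.

Discriminant check: Δ ∝ 4a³ + 27b² = 4·1³ + 27·16² = 4·1 + 27·256 ≡ 14 (mod 17). Nonzero ⇒ E is nonsingular.
For each x ∈ F_17, compute rhs = x³ + 1·x + 16 mod 17, then count y ∈ F_17 with y² ≡ rhs.
  x = 0: rhs = 16, matching y values: 4, 13 (2 points).
  x = 1: rhs = 1, matching y values: 1, 16 (2 points).
  x = 2: rhs = 9, matching y values: 3, 14 (2 points).
  x = 3: rhs = 12, matching y values: none (0 points).
  x = 4: rhs = 16, matching y values: 4, 13 (2 points).
  x = 5: rhs = 10, matching y values: none (0 points).
  x = 6: rhs = 0, matching y values: 0 (1 points).
  x = 7: rhs = 9, matching y values: 3, 14 (2 points).
  x = 8: rhs = 9, matching y values: 3, 14 (2 points).
  x = 9: rhs = 6, matching y values: none (0 points).
  x = 10: rhs = 6, matching y values: none (0 points).
  x = 11: rhs = 15, matching y values: 7, 10 (2 points).
  x = 12: rhs = 5, matching y values: none (0 points).
  x = 13: rhs = 16, matching y values: 4, 13 (2 points).
  x = 14: rhs = 3, matching y values: none (0 points).
  x = 15: rhs = 6, matching y values: none (0 points).
  x = 16: rhs = 14, matching y values: none (0 points).
Total affine count: 17.
Full point count |E(F_17)| = 17 + 1 = 18.
Hasse bound: |18 − (17+1)| = |0| = 0 ≤ 2√17 ≈ 8.2462 ✓.


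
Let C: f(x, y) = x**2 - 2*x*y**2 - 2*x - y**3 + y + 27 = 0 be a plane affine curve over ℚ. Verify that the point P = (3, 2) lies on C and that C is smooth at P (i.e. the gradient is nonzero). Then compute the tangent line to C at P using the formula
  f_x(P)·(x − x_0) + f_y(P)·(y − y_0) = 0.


Tangent line at P: -4*x - 35*y + 82 = 0.

Step 1: f(3, 2) = 0, so P lies on C.
Step 2: partial derivatives
  f_x(x, y) = 2*x - 2*y**2 - 2, f_y(x, y) = -4*x*y - 3*y**2 + 1.
  f_x(P) = -4, f_y(P) = -35 (gradient nonzero, so P is smooth).
Step 3: tangent line at P: -4·(x − 3) + -35·(y − 2) = 0.
Expanding: -4*x - 35*y + 82 = 0.


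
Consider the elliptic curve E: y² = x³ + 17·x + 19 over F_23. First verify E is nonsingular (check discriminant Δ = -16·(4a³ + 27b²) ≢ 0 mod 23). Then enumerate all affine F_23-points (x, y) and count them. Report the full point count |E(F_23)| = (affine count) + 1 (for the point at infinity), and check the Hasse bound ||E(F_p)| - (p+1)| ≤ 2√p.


Affine points = {(4, 6), (4, 17), (8, 0), (9, 2), (9, 21), (10, 4), (10, 19), (17, 0), (18, 4), (18, 19), (19, 5), (19, 18), (21, 0), (22, 1), (22, 22)}; affine count = 15; |E(F_23)| = 16.

Discriminant check: Δ ∝ 4a³ + 27b² = 4·17³ + 27·19² = 4·4913 + 27·361 ≡ 5 (mod 23). Nonzero ⇒ E is nonsingular.
For each x ∈ F_23, compute rhs = x³ + 17·x + 19 mod 23, then count y ∈ F_23 with y² ≡ rhs.
  x = 0: rhs = 19, matching y values: none (0 points).
  x = 1: rhs = 14, matching y values: none (0 points).
  x = 2: rhs = 15, matching y values: none (0 points).
  x = 3: rhs = 5, matching y values: none (0 points).
  x = 4: rhs = 13, matching y values: 6, 17 (2 points).
  x = 5: rhs = 22, matching y values: none (0 points).
  x = 6: rhs = 15, matching y values: none (0 points).
  x = 7: rhs = 21, matching y values: none (0 points).
  x = 8: rhs = 0, matching y values: 0 (1 points).
  x = 9: rhs = 4, matching y values: 2, 21 (2 points).
  x = 10: rhs = 16, matching y values: 4, 19 (2 points).
  x = 11: rhs = 19, matching y values: none (0 points).
  x = 12: rhs = 19, matching y values: none (0 points).
  x = 13: rhs = 22, matching y values: none (0 points).
  x = 14: rhs = 11, matching y values: none (0 points).
  x = 15: rhs = 15, matching y values: none (0 points).
  x = 16: rhs = 17, matching y values: none (0 points).
  x = 17: rhs = 0, matching y values: 0 (1 points).
  x = 18: rhs = 16, matching y values: 4, 19 (2 points).
  x = 19: rhs = 2, matching y values: 5, 18 (2 points).
  x = 20: rhs = 10, matching y values: none (0 points).
  x = 21: rhs = 0, matching y values: 0 (1 points).
  x = 22: rhs = 1, matching y values: 1, 22 (2 points).
Total affine count: 15.
Full point count |E(F_23)| = 15 + 1 = 16.
Hasse bound: |16 − (23+1)| = |-8| = 8 ≤ 2√23 ≈ 9.5917 ✓.


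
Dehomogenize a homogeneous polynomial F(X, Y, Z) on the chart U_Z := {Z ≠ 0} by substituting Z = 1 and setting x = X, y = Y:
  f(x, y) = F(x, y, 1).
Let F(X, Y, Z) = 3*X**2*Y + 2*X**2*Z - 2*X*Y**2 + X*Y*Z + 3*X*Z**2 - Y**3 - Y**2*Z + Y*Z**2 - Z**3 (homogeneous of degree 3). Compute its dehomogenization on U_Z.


f(x, y) = 3*x**2*y + 2*x**2 - 2*x*y**2 + x*y + 3*x - y**3 - y**2 + y - 1

On U_Z we set Z = 1. Each monomial c·X^i·Y^j·Z^k in F becomes c·x^i·y^j·1^k = c·x^i·y^j.
Substituting Z = 1: F(X, Y, 1) = 3*x**2*y + 2*x**2 - 2*x*y**2 + x*y + 3*x - y**3 - y**2 + y - 1.
Note: deg(f) ≤ deg(F) = 3; strict inequality happens when F is divisible by Z (lost terms).


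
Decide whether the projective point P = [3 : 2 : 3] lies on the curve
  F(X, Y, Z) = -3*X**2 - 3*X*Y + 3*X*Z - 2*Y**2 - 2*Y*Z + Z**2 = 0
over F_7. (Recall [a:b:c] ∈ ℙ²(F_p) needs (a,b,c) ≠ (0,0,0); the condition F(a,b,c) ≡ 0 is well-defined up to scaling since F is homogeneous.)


F(3,2,3) ≡ 6 (mod 7); P is NOT on the curve.

Evaluate F(3, 2, 3) term-by-term (mod 7).
  -3*X**2 ↦ -3·9·1·1 = -27
  -3*X*Y ↦ -3·3·2·1 = -18
  3*X*Z ↦ 3·3·1·3 = 27
  -2*Y**2 ↦ -2·1·4·1 = -8
  -2*Y*Z ↦ -2·1·2·3 = -12
  Z**2 ↦ 1·1·1·9 = 9
Sum: F(3, 2, 3) = (-27) + (-18) + (27) + (-8) + (-12) + (9) = -29.
Reducing mod 7: -29 ≡ 6 (mod 7).
Since F(a, b, c) ≡ 6 ≠ 0 (mod 7), P does NOT lie on the curve.


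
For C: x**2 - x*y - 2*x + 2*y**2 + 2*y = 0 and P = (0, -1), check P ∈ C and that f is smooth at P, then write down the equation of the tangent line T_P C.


Tangent line at P: -x - 2*y - 2 = 0.

Step 1: f(0, -1) = 0, so P lies on C.
Step 2: partial derivatives
  f_x(x, y) = 2*x - y - 2, f_y(x, y) = -x + 4*y + 2.
  f_x(P) = -1, f_y(P) = -2 (gradient nonzero, so P is smooth).
Step 3: tangent line at P: -1·(x − 0) + -2·(y − -1) = 0.
Expanding: -x - 2*y - 2 = 0.


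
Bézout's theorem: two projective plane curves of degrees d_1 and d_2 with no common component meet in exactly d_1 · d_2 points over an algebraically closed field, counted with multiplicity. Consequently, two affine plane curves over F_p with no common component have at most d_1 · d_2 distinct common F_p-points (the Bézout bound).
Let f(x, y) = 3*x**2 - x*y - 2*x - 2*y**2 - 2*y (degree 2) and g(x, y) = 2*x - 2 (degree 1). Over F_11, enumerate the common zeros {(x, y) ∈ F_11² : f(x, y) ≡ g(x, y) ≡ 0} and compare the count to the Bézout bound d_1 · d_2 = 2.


Common zeros: ∅; count = 0; Bézout bound = 2.

deg(f) = 2, deg(g) = 1, so Bézout bound = 2.
Scan x ∈ F_11. For each x, list the y ∈ F_11 with f(x, y) ≡ 0 and those with g(x, y) ≡ 0 (mod 11); the common zeros in that column are the intersection.
  x = 0: f ≡ 0 at y ∈ {0, 10}; g ≡ 0 at y ∈ ∅; common: ∅.
  x = 1: f ≡ 0 at y ∈ ∅; g ≡ 0 at y ∈ {0, 1, 2, 3, 4, 5, 6, 7, 8, 9, 10}; common: ∅.
  x = 2: f ≡ 0 at y ∈ {3, 6}; g ≡ 0 at y ∈ ∅; common: ∅.
  x = 3: f ≡ 0 at y ∈ ∅; g ≡ 0 at y ∈ ∅; common: ∅.
  x = 4: f ≡ 0 at y ∈ {9, 10}; g ≡ 0 at y ∈ ∅; common: ∅.
  x = 5: f ≡ 0 at y ∈ ∅; g ≡ 0 at y ∈ ∅; common: ∅.
  x = 6: f ≡ 0 at y ∈ ∅; g ≡ 0 at y ∈ ∅; common: ∅.
  x = 7: f ≡ 0 at y ∈ {3, 9}; g ≡ 0 at y ∈ ∅; common: ∅.
  x = 8: f ≡ 0 at y ∈ {0, 6}; g ≡ 0 at y ∈ ∅; common: ∅.
  x = 9: f ≡ 0 at y ∈ ∅; g ≡ 0 at y ∈ ∅; common: ∅.
  x = 10: f ≡ 0 at y ∈ ∅; g ≡ 0 at y ∈ ∅; common: ∅.
Collecting: common zeros = ∅, so the count is 0.
Comparison with the Bézout bound: 0 ≤ 2 = deg(f)·deg(g), as expected for curves with no common component (the affine F_11-count falls short of the bound because intersections may lie at infinity, over extension fields, or carry multiplicity).


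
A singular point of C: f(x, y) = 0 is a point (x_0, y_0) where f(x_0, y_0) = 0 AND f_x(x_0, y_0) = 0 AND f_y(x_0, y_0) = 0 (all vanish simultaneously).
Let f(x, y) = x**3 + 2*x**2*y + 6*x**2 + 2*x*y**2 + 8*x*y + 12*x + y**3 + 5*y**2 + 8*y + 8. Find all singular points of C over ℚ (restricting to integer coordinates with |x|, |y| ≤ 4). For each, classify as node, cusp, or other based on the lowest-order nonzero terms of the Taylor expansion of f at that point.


Singular points: {(-2, 0)}; classification: cusp.

Compute partial derivatives:
  f_x = 3*x**2 + 4*x*y + 12*x + 2*y**2 + 8*y + 12.
  f_y = 2*x**2 + 4*x*y + 8*x + 3*y**2 + 10*y + 8.
Scan x_0 ∈ {−4, ..., 4}. For each x_0, f_y(x_0, y) is a polynomial in y; find its integer roots y ∈ {−4, ..., 4}, then test f_x and f at those candidates.
  x = -4: f_y(-4, y) = 3*y**2 - 6*y + 8; no integer root y with |y| ≤ 4.
  x = -3: f_y(-3, y) = 3*y**2 - 2*y + 2; no integer root y with |y| ≤ 4.
  x = -2: f_y(-2, y) = 3*y**2 + 2*y; vanishes at y ∈ {0}. (-2, 0): f_x = 0, f = 0 — SINGULAR.
  x = -1: f_y(-1, y) = 3*y**2 + 6*y + 2; no integer root y with |y| ≤ 4.
  x = 0: f_y(0, y) = 3*y**2 + 10*y + 8; vanishes at y ∈ {-2}. (0, -2): f_x = 4 ≠ 0.
  x = 1: f_y(1, y) = 3*y**2 + 14*y + 18; no integer root y with |y| ≤ 4.
  x = 2: f_y(2, y) = 3*y**2 + 18*y + 32; no integer root y with |y| ≤ 4.
  x = 3: f_y(3, y) = 3*y**2 + 22*y + 50; no integer root y with |y| ≤ 4.
  x = 4: f_y(4, y) = 3*y**2 + 26*y + 72; no integer root y with |y| ≤ 4.
Only singular point on the grid: (-2, 0).
Classify: substitute x = -2 + u, y = 0 + v and expand: f = u**3 + 2*u**2*v + 2*u*v**2 + v**3 + v**2.
No constant or linear terms (consistent with a singular point). Quadratic part: v**2. Cubic part: u**3 + 2*u**2*v + 2*u*v**2 + v**3.
The quadratic part v**2 is a perfect square, so there is a single (double) tangent line v = 0, i.e. y = 0. Restricting the cubic part to that line (v = 0) leaves u**3 ≠ 0, so f is not divisible by v and the branch is v² ≈ -u**3 to lowest order — this is a cusp.
Classification: cusp.


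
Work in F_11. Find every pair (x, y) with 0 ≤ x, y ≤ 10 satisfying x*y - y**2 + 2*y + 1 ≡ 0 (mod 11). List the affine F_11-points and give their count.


Affine F_11-points: {(2, 6), (2, 9), (5, 2), (5, 5), (8, 3), (8, 7), (9, 1), (9, 10), (10, 4), (10, 8)}; count = 10.

For each of the 121 pairs (x, y) ∈ F_11², evaluate f(x, y) mod 11. Record the zeros.
  x = 0: [0↦1, 1↦2, 2↦1, 3↦9, 4↦4, 5↦8, 6↦10, 7↦10, 8↦8, 9↦4, 10↦9]  zeros at y ∈ ∅
  x = 1: [0↦1, 1↦3, 2↦3, 3↦1, 4↦8, 5↦2, 6↦5, 7↦6, 8↦5, 9↦2, 10↦8]  zeros at y ∈ ∅
  x = 2: [0↦1, 1↦4, 2↦5, 3↦4, 4↦1, 5↦7, 6↦0, 7↦2, 8↦2, 9↦0, 10↦7]  zeros at y ∈ {6, 9}
  x = 3: [0↦1, 1↦5, 2↦7, 3↦7, 4↦5, 5↦1, 6↦6, 7↦9, 8↦10, 9↦9, 10↦6]  zeros at y ∈ ∅
  x = 4: [0↦1, 1↦6, 2↦9, 3↦10, 4↦9, 5↦6, 6↦1, 7↦5, 8↦7, 9↦7, 10↦5]  zeros at y ∈ ∅
  x = 5: [0↦1, 1↦7, 2↦0, 3↦2, 4↦2, 5↦0, 6↦7, 7↦1, 8↦4, 9↦5, 10↦4]  zeros at y ∈ {2, 5}
  x = 6: [0↦1, 1↦8, 2↦2, 3↦5, 4↦6, 5↦5, 6↦2, 7↦8, 8↦1, 9↦3, 10↦3]  zeros at y ∈ ∅
  x = 7: [0↦1, 1↦9, 2↦4, 3↦8, 4↦10, 5↦10, 6↦8, 7↦4, 8↦9, 9↦1, 10↦2]  zeros at y ∈ ∅
  x = 8: [0↦1, 1↦10, 2↦6, 3↦0, 4↦3, 5↦4, 6↦3, 7↦0, 8↦6, 9↦10, 10↦1]  zeros at y ∈ {3, 7}
  x = 9: [0↦1, 1↦0, 2↦8, 3↦3, 4↦7, 5↦9, 6↦9, 7↦7, 8↦3, 9↦8, 10↦0]  zeros at y ∈ {1, 10}
  x = 10: [0↦1, 1↦1, 2↦10, 3↦6, 4↦0, 5↦3, 6↦4, 7↦3, 8↦0, 9↦6, 10↦10]  zeros at y ∈ {4, 8}
Collecting zeros: affine points = {(2, 6), (2, 9), (5, 2), (5, 5), (8, 3), (8, 7), (9, 1), (9, 10), (10, 4), (10, 8)}.
Total count |C(F_11)_aff| = 10.


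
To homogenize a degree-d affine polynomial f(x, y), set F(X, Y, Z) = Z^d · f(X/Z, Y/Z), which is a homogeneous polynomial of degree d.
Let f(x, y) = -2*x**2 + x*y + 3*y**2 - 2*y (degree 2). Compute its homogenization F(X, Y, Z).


F(X, Y, Z) = -2*X**2 + X*Y + 3*Y**2 - 2*Y*Z

deg(f) = 2.
Substitute x = X/Z, y = Y/Z into f, then multiply by Z^2.
  monomial -2·x^2·y^0 ↦ -2·X^2·Y^0·Z^0.
  monomial 1·x^1·y^1 ↦ 1·X^1·Y^1·Z^0.
  monomial 3·x^0·y^2 ↦ 3·X^0·Y^2·Z^0.
  monomial -2·x^0·y^1 ↦ -2·X^0·Y^1·Z^1.
Collecting: F(X, Y, Z) = -2*X**2 + X*Y + 3*Y**2 - 2*Y*Z.


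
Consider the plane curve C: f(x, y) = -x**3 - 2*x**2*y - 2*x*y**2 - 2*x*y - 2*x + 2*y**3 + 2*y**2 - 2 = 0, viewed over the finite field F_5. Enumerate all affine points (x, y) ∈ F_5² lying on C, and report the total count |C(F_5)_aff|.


Affine F_5-points: {(0, 3), (1, 0), (2, 2), (3, 0)}; count = 4.

For each of the 25 pairs (x, y) ∈ F_5², evaluate f(x, y) mod 5. Record the zeros.
  x = 0: [0↦3, 1↦2, 2↦2, 3↦0, 4↦3]  zeros at y ∈ {3}
  x = 1: [0↦0, 1↦3, 2↦3, 3↦2, 4↦2]  zeros at y ∈ {0}
  x = 2: [0↦1, 1↦4, 2↦0, 3↦1, 4↦4]  zeros at y ∈ {2}
  x = 3: [0↦0, 1↦4, 2↦2, 3↦1, 4↦3]  zeros at y ∈ {0}
  x = 4: [0↦1, 1↦2, 2↦3, 3↦1, 4↦3]  zeros at y ∈ ∅
Collecting zeros: affine points = {(0, 3), (1, 0), (2, 2), (3, 0)}.
Total count |C(F_5)_aff| = 4.


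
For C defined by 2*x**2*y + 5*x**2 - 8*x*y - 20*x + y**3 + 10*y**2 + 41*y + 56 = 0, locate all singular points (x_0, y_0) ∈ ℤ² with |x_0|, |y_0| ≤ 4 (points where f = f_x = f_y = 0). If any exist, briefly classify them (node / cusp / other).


Singular points: {(2, -3)}; classification: node.

Compute partial derivatives:
  f_x = 4*x*y + 10*x - 8*y - 20.
  f_y = 2*x**2 - 8*x + 3*y**2 + 20*y + 41.
Scan x_0 ∈ {−4, ..., 4}. For each x_0, f_y(x_0, y) is a polynomial in y; find its integer roots y ∈ {−4, ..., 4}, then test f_x and f at those candidates.
  x = -4: f_y(-4, y) = 3*y**2 + 20*y + 105; no integer root y with |y| ≤ 4.
  x = -3: f_y(-3, y) = 3*y**2 + 20*y + 83; no integer root y with |y| ≤ 4.
  x = -2: f_y(-2, y) = 3*y**2 + 20*y + 65; no integer root y with |y| ≤ 4.
  x = -1: f_y(-1, y) = 3*y**2 + 20*y + 51; no integer root y with |y| ≤ 4.
  x = 0: f_y(0, y) = 3*y**2 + 20*y + 41; no integer root y with |y| ≤ 4.
  x = 1: f_y(1, y) = 3*y**2 + 20*y + 35; no integer root y with |y| ≤ 4.
  x = 2: f_y(2, y) = 3*y**2 + 20*y + 33; vanishes at y ∈ {-3}. (2, -3): f_x = 0, f = 0 — SINGULAR.
  x = 3: f_y(3, y) = 3*y**2 + 20*y + 35; no integer root y with |y| ≤ 4.
  x = 4: f_y(4, y) = 3*y**2 + 20*y + 41; no integer root y with |y| ≤ 4.
Only singular point on the grid: (2, -3).
Classify: substitute x = 2 + u, y = -3 + v and expand: f = 2*u**2*v - u**2 + v**3 + v**2.
No constant or linear terms (consistent with a singular point). Quadratic part: -u**2 + v**2. Cubic part: 2*u**2*v + v**3.
The quadratic part v**2 - u**2 = (v − u)(v + u) splits into two distinct linear factors, so there are two distinct tangent lines y − -3 = ±(x − 2) — this is a node (ordinary double point).
Classification: node.


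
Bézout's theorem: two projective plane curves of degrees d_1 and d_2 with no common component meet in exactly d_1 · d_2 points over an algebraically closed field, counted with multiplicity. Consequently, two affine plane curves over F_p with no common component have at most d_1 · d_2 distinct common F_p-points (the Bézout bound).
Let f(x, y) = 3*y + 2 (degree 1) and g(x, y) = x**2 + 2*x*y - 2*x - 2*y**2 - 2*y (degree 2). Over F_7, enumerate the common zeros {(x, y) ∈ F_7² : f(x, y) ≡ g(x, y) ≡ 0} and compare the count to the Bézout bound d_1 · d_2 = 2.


Common zeros: {(4, 4)}; count = 1; Bézout bound = 2.

deg(f) = 1, deg(g) = 2, so Bézout bound = 2.
Scan x ∈ F_7. For each x, list the y ∈ F_7 with f(x, y) ≡ 0 and those with g(x, y) ≡ 0 (mod 7); the common zeros in that column are the intersection.
  x = 0: f ≡ 0 at y ∈ {4}; g ≡ 0 at y ∈ {0, 6}; common: ∅.
  x = 1: f ≡ 0 at y ∈ {4}; g ≡ 0 at y ∈ ∅; common: ∅.
  x = 2: f ≡ 0 at y ∈ {4}; g ≡ 0 at y ∈ {0, 1}; common: ∅.
  x = 3: f ≡ 0 at y ∈ {4}; g ≡ 0 at y ∈ ∅; common: ∅.
  x = 4: f ≡ 0 at y ∈ {4}; g ≡ 0 at y ∈ {4, 6}; common: {4}.
  x = 5: f ≡ 0 at y ∈ {4}; g ≡ 0 at y ∈ {1, 3}; common: ∅.
  x = 6: f ≡ 0 at y ∈ {4}; g ≡ 0 at y ∈ ∅; common: ∅.
Collecting: common zeros = {(4, 4)}, so the count is 1.
Comparison with the Bézout bound: 1 ≤ 2 = deg(f)·deg(g), as expected for curves with no common component (the affine F_7-count falls short of the bound because intersections may lie at infinity, over extension fields, or carry multiplicity).


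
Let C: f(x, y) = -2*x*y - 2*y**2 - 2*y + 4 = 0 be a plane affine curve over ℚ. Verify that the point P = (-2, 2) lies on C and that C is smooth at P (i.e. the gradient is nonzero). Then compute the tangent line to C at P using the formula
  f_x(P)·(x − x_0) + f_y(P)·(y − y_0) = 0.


Tangent line at P: -4*x - 6*y + 4 = 0.

Step 1: f(-2, 2) = 0, so P lies on C.
Step 2: partial derivatives
  f_x(x, y) = -2*y, f_y(x, y) = -2*x - 4*y - 2.
  f_x(P) = -4, f_y(P) = -6 (gradient nonzero, so P is smooth).
Step 3: tangent line at P: -4·(x − -2) + -6·(y − 2) = 0.
Expanding: -4*x - 6*y + 4 = 0.


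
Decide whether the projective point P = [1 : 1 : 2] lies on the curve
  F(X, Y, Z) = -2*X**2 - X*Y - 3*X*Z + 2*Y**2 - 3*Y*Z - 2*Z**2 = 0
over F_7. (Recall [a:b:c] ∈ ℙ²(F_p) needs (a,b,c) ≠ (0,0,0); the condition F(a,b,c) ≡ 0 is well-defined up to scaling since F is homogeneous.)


F(1,1,2) ≡ 0 (mod 7); P is on the curve.

Evaluate F(1, 1, 2) term-by-term (mod 7).
  -2*X**2 ↦ -2·1·1·1 = -2
  -X*Y ↦ -1·1·1·1 = -1
  -3*X*Z ↦ -3·1·1·2 = -6
  2*Y**2 ↦ 2·1·1·1 = 2
  -3*Y*Z ↦ -3·1·1·2 = -6
  -2*Z**2 ↦ -2·1·1·4 = -8
Sum: F(1, 1, 2) = (-2) + (-1) + (-6) + (2) + (-6) + (-8) = -21.
Reducing mod 7: -21 ≡ 0 (mod 7).
Since F(a, b, c) ≡ 0 (mod 7), P lies on the curve.


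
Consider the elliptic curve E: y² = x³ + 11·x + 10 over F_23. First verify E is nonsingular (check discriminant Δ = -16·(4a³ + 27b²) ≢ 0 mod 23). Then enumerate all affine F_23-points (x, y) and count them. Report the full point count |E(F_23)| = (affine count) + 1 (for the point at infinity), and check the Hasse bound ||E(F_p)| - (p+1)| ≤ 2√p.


Affine points = {(3, 1), (3, 22), (4, 7), (4, 16), (5, 11), (5, 12), (6, 4), (6, 19), (7, 4), (7, 19), (8, 9), (8, 14), (10, 4), (10, 19), (11, 6), (11, 17), (13, 2), (13, 21), (15, 10), (15, 13), (16, 2), (16, 21), (17, 2), (17, 21), (21, 7), (21, 16)}; affine count = 26; |E(F_23)| = 27.

Discriminant check: Δ ∝ 4a³ + 27b² = 4·11³ + 27·10² = 4·1331 + 27·100 ≡ 20 (mod 23). Nonzero ⇒ E is nonsingular.
For each x ∈ F_23, compute rhs = x³ + 11·x + 10 mod 23, then count y ∈ F_23 with y² ≡ rhs.
  x = 0: rhs = 10, matching y values: none (0 points).
  x = 1: rhs = 22, matching y values: none (0 points).
  x = 2: rhs = 17, matching y values: none (0 points).
  x = 3: rhs = 1, matching y values: 1, 22 (2 points).
  x = 4: rhs = 3, matching y values: 7, 16 (2 points).
  x = 5: rhs = 6, matching y values: 11, 12 (2 points).
  x = 6: rhs = 16, matching y values: 4, 19 (2 points).
  x = 7: rhs = 16, matching y values: 4, 19 (2 points).
  x = 8: rhs = 12, matching y values: 9, 14 (2 points).
  x = 9: rhs = 10, matching y values: none (0 points).
  x = 10: rhs = 16, matching y values: 4, 19 (2 points).
  x = 11: rhs = 13, matching y values: 6, 17 (2 points).
  x = 12: rhs = 7, matching y values: none (0 points).
  x = 13: rhs = 4, matching y values: 2, 21 (2 points).
  x = 14: rhs = 10, matching y values: none (0 points).
  x = 15: rhs = 8, matching y values: 10, 13 (2 points).
  x = 16: rhs = 4, matching y values: 2, 21 (2 points).
  x = 17: rhs = 4, matching y values: 2, 21 (2 points).
  x = 18: rhs = 14, matching y values: none (0 points).
  x = 19: rhs = 17, matching y values: none (0 points).
  x = 20: rhs = 19, matching y values: none (0 points).
  x = 21: rhs = 3, matching y values: 7, 16 (2 points).
  x = 22: rhs = 21, matching y values: none (0 points).
Total affine count: 26.
Full point count |E(F_23)| = 26 + 1 = 27.
Hasse bound: |27 − (23+1)| = |3| = 3 ≤ 2√23 ≈ 9.5917 ✓.


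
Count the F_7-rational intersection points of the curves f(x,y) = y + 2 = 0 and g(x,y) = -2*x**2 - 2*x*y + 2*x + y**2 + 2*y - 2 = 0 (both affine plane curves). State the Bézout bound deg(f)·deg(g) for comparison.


Common zeros: ∅; count = 0; Bézout bound = 2.

deg(f) = 1, deg(g) = 2, so Bézout bound = 2.
Scan x ∈ F_7. For each x, list the y ∈ F_7 with f(x, y) ≡ 0 and those with g(x, y) ≡ 0 (mod 7); the common zeros in that column are the intersection.
  x = 0: f ≡ 0 at y ∈ {5}; g ≡ 0 at y ∈ ∅; common: ∅.
  x = 1: f ≡ 0 at y ∈ {5}; g ≡ 0 at y ∈ {3, 4}; common: ∅.
  x = 2: f ≡ 0 at y ∈ {5}; g ≡ 0 at y ∈ {1}; common: ∅.
  x = 3: f ≡ 0 at y ∈ {5}; g ≡ 0 at y ∈ {0, 4}; common: ∅.
  x = 4: f ≡ 0 at y ∈ {5}; g ≡ 0 at y ∈ {3}; common: ∅.
  x = 5: f ≡ 0 at y ∈ {5}; g ≡ 0 at y ∈ {0, 1}; common: ∅.
  x = 6: f ≡ 0 at y ∈ {5}; g ≡ 0 at y ∈ ∅; common: ∅.
Collecting: common zeros = ∅, so the count is 0.
Comparison with the Bézout bound: 0 ≤ 2 = deg(f)·deg(g), as expected for curves with no common component (the affine F_7-count falls short of the bound because intersections may lie at infinity, over extension fields, or carry multiplicity).


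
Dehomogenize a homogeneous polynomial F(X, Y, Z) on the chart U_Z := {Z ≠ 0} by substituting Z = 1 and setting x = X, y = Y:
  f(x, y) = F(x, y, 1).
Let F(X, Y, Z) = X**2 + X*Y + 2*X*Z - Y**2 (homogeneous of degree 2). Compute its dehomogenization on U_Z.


f(x, y) = x**2 + x*y + 2*x - y**2

On U_Z we set Z = 1. Each monomial c·X^i·Y^j·Z^k in F becomes c·x^i·y^j·1^k = c·x^i·y^j.
Substituting Z = 1: F(X, Y, 1) = x**2 + x*y + 2*x - y**2.
Note: deg(f) ≤ deg(F) = 2; strict inequality happens when F is divisible by Z (lost terms).


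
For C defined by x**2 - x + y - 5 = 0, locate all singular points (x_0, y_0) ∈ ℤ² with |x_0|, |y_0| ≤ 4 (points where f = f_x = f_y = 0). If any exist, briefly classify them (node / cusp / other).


No singular points in the scanned grid; C is smooth there.

Compute partial derivatives:
  f_x = 2*x - 1.
  f_y = 1.
f_y = 1 is a nonzero constant, so f_y never vanishes: no point (x, y) can satisfy f = f_x = f_y = 0. In particular no (x, y) ∈ {−4, ..., 4}² is singular; the curve is smooth.


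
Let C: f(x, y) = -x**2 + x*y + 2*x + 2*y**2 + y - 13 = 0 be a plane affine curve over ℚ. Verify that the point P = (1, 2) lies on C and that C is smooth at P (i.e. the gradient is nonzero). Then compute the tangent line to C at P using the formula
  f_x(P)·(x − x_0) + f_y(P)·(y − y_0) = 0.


Tangent line at P: 2*x + 10*y - 22 = 0.

Step 1: f(1, 2) = 0, so P lies on C.
Step 2: partial derivatives
  f_x(x, y) = -2*x + y + 2, f_y(x, y) = x + 4*y + 1.
  f_x(P) = 2, f_y(P) = 10 (gradient nonzero, so P is smooth).
Step 3: tangent line at P: 2·(x − 1) + 10·(y − 2) = 0.
Expanding: 2*x + 10*y - 22 = 0.


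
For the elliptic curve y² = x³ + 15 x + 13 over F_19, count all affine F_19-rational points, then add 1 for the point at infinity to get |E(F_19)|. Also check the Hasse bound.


Affine points = {(3, 3), (3, 16), (4, 2), (4, 17), (5, 2), (5, 17), (7, 9), (7, 10), (10, 2), (10, 17), (13, 7), (13, 12), (16, 6), (16, 13), (18, 4), (18, 15)}; affine count = 16; |E(F_19)| = 17.

Discriminant check: Δ ∝ 4a³ + 27b² = 4·15³ + 27·13² = 4·3375 + 27·169 ≡ 13 (mod 19). Nonzero ⇒ E is nonsingular.
For each x ∈ F_19, compute rhs = x³ + 15·x + 13 mod 19, then count y ∈ F_19 with y² ≡ rhs.
  x = 0: rhs = 13, matching y values: none (0 points).
  x = 1: rhs = 10, matching y values: none (0 points).
  x = 2: rhs = 13, matching y values: none (0 points).
  x = 3: rhs = 9, matching y values: 3, 16 (2 points).
  x = 4: rhs = 4, matching y values: 2, 17 (2 points).
  x = 5: rhs = 4, matching y values: 2, 17 (2 points).
  x = 6: rhs = 15, matching y values: none (0 points).
  x = 7: rhs = 5, matching y values: 9, 10 (2 points).
  x = 8: rhs = 18, matching y values: none (0 points).
  x = 9: rhs = 3, matching y values: none (0 points).
  x = 10: rhs = 4, matching y values: 2, 17 (2 points).
  x = 11: rhs = 8, matching y values: none (0 points).
  x = 12: rhs = 2, matching y values: none (0 points).
  x = 13: rhs = 11, matching y values: 7, 12 (2 points).
  x = 14: rhs = 3, matching y values: none (0 points).
  x = 15: rhs = 3, matching y values: none (0 points).
  x = 16: rhs = 17, matching y values: 6, 13 (2 points).
  x = 17: rhs = 13, matching y values: none (0 points).
  x = 18: rhs = 16, matching y values: 4, 15 (2 points).
Total affine count: 16.
Full point count |E(F_19)| = 16 + 1 = 17.
Hasse bound: |17 − (19+1)| = |-3| = 3 ≤ 2√19 ≈ 8.7178 ✓.


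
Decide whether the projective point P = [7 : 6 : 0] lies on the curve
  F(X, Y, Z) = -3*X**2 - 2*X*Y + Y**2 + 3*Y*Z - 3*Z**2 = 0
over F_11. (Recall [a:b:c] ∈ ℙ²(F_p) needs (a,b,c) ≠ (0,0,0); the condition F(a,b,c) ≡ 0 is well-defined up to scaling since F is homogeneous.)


F(7,6,0) ≡ 3 (mod 11); P is NOT on the curve.

Evaluate F(7, 6, 0) term-by-term (mod 11).
  -3*X**2 ↦ -3·49·1·1 = -147
  -2*X*Y ↦ -2·7·6·1 = -84
  Y**2 ↦ 1·1·36·1 = 36
  3*Y*Z ↦ 3·1·6·0 = 0
  -3*Z**2 ↦ -3·1·1·0 = 0
Sum: F(7, 6, 0) = (-147) + (-84) + (36) + (0) + (0) = -195.
Reducing mod 11: -195 ≡ 3 (mod 11).
Since F(a, b, c) ≡ 3 ≠ 0 (mod 11), P does NOT lie on the curve.


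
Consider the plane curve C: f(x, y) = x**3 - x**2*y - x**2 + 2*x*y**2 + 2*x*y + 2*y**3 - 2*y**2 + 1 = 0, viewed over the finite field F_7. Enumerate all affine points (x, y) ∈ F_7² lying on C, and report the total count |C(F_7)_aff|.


Affine F_7-points: {(1, 4), (2, 3), (4, 0), (4, 1), (4, 3), (5, 2), (5, 3), (5, 5), (6, 2)}; count = 9.

For each of the 49 pairs (x, y) ∈ F_7², evaluate f(x, y) mod 7. Record the zeros.
  x = 0: [0↦1, 1↦1, 2↦2, 3↦2, 4↦6, 5↦5, 6↦4]  zeros at y ∈ ∅
  x = 1: [0↦1, 1↦4, 2↦5, 3↦2, 4↦0, 5↦4, 6↦5]  zeros at y ∈ {4}
  x = 2: [0↦5, 1↦2, 2↦1, 3↦0, 4↦4, 5↦4, 6↦5]  zeros at y ∈ {3}
  x = 3: [0↦5, 1↦1, 2↦3, 3↦2, 4↦3, 5↦4, 6↦3]  zeros at y ∈ ∅
  x = 4: [0↦0, 1↦0, 2↦3, 3↦0, 4↦3, 5↦3, 6↦5]  zeros at y ∈ {0, 1, 3}
  x = 5: [0↦3, 1↦5, 2↦0, 3↦0, 4↦3, 5↦0, 6↦3]  zeros at y ∈ {2, 3, 5}
  x = 6: [0↦6, 1↦1, 2↦0, 3↦1, 4↦2, 5↦1, 6↦3]  zeros at y ∈ {2}
Collecting zeros: affine points = {(1, 4), (2, 3), (4, 0), (4, 1), (4, 3), (5, 2), (5, 3), (5, 5), (6, 2)}.
Total count |C(F_7)_aff| = 9.


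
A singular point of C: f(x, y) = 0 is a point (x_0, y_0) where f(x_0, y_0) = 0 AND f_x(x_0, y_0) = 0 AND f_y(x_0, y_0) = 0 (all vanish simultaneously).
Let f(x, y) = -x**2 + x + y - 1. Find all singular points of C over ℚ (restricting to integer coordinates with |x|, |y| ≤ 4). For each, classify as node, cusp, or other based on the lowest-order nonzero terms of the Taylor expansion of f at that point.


No singular points in the scanned grid; C is smooth there.

Compute partial derivatives:
  f_x = 1 - 2*x.
  f_y = 1.
f_y = 1 is a nonzero constant, so f_y never vanishes: no point (x, y) can satisfy f = f_x = f_y = 0. In particular no (x, y) ∈ {−4, ..., 4}² is singular; the curve is smooth.


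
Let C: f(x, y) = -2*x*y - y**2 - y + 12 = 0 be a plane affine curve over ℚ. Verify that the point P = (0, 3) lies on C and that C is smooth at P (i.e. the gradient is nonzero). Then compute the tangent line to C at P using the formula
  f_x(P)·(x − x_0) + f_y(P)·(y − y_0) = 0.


Tangent line at P: -6*x - 7*y + 21 = 0.

Step 1: f(0, 3) = 0, so P lies on C.
Step 2: partial derivatives
  f_x(x, y) = -2*y, f_y(x, y) = -2*x - 2*y - 1.
  f_x(P) = -6, f_y(P) = -7 (gradient nonzero, so P is smooth).
Step 3: tangent line at P: -6·(x − 0) + -7·(y − 3) = 0.
Expanding: -6*x - 7*y + 21 = 0.


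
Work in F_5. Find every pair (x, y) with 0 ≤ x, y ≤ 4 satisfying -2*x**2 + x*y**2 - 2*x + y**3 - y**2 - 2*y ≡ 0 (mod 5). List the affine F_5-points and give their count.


Affine F_5-points: {(0, 0), (0, 2), (0, 4), (1, 1), (1, 2), (2, 4), (3, 3), (4, 0)}; count = 8.

For each of the 25 pairs (x, y) ∈ F_5², evaluate f(x, y) mod 5. Record the zeros.
  x = 0: [0↦0, 1↦3, 2↦0, 3↦2, 4↦0]  zeros at y ∈ {0, 2, 4}
  x = 1: [0↦1, 1↦0, 2↦0, 3↦2, 4↦2]  zeros at y ∈ {1, 2}
  x = 2: [0↦3, 1↦3, 2↦1, 3↦3, 4↦0]  zeros at y ∈ {4}
  x = 3: [0↦1, 1↦2, 2↦3, 3↦0, 4↦4]  zeros at y ∈ {3}
  x = 4: [0↦0, 1↦2, 2↦1, 3↦3, 4↦4]  zeros at y ∈ {0}
Collecting zeros: affine points = {(0, 0), (0, 2), (0, 4), (1, 1), (1, 2), (2, 4), (3, 3), (4, 0)}.
Total count |C(F_5)_aff| = 8.


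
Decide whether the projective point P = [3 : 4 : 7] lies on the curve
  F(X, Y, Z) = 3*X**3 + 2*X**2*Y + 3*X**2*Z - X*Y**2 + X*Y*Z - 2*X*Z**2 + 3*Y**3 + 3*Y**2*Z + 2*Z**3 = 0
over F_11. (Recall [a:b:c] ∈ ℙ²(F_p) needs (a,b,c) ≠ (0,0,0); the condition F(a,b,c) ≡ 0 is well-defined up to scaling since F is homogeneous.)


F(3,4,7) ≡ 0 (mod 11); P is on the curve.

Evaluate F(3, 4, 7) term-by-term (mod 11).
  3*X**3 ↦ 3·27·1·1 = 81
  2*X**2*Y ↦ 2·9·4·1 = 72
  3*X**2*Z ↦ 3·9·1·7 = 189
  -X*Y**2 ↦ -1·3·16·1 = -48
  X*Y*Z ↦ 1·3·4·7 = 84
  -2*X*Z**2 ↦ -2·3·1·49 = -294
  3*Y**3 ↦ 3·1·64·1 = 192
  3*Y**2*Z ↦ 3·1·16·7 = 336
  2*Z**3 ↦ 2·1·1·343 = 686
Sum: F(3, 4, 7) = (81) + (72) + (189) + (-48) + (84) + (-294) + (192) + (336) + (686) = 1298.
Reducing mod 11: 1298 ≡ 0 (mod 11).
Since F(a, b, c) ≡ 0 (mod 11), P lies on the curve.


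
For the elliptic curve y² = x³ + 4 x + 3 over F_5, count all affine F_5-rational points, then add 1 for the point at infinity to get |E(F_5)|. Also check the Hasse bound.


Affine points = {(2, 2), (2, 3)}; affine count = 2; |E(F_5)| = 3.

Discriminant check: Δ ∝ 4a³ + 27b² = 4·4³ + 27·3² = 4·64 + 27·9 ≡ 4 (mod 5). Nonzero ⇒ E is nonsingular.
For each x ∈ F_5, compute rhs = x³ + 4·x + 3 mod 5, then count y ∈ F_5 with y² ≡ rhs.
  x = 0: rhs = 3, matching y values: none (0 points).
  x = 1: rhs = 3, matching y values: none (0 points).
  x = 2: rhs = 4, matching y values: 2, 3 (2 points).
  x = 3: rhs = 2, matching y values: none (0 points).
  x = 4: rhs = 3, matching y values: none (0 points).
Total affine count: 2.
Full point count |E(F_5)| = 2 + 1 = 3.
Hasse bound: |3 − (5+1)| = |-3| = 3 ≤ 2√5 ≈ 4.4721 ✓.


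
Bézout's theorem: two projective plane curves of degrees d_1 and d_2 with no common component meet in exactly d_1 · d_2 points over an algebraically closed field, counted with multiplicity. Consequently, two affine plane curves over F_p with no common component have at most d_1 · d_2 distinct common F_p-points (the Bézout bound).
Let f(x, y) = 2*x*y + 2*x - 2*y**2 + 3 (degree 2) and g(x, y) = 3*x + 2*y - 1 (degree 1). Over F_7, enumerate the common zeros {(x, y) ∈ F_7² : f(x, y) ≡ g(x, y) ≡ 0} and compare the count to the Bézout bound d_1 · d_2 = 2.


Common zeros: ∅; count = 0; Bézout bound = 2.

deg(f) = 2, deg(g) = 1, so Bézout bound = 2.
Scan x ∈ F_7. For each x, list the y ∈ F_7 with f(x, y) ≡ 0 and those with g(x, y) ≡ 0 (mod 7); the common zeros in that column are the intersection.
  x = 0: f ≡ 0 at y ∈ ∅; g ≡ 0 at y ∈ {4}; common: ∅.
  x = 1: f ≡ 0 at y ∈ {3, 5}; g ≡ 0 at y ∈ {6}; common: ∅.
  x = 2: f ≡ 0 at y ∈ {0, 2}; g ≡ 0 at y ∈ {1}; common: ∅.
  x = 3: f ≡ 0 at y ∈ ∅; g ≡ 0 at y ∈ {3}; common: ∅.
  x = 4: f ≡ 0 at y ∈ ∅; g ≡ 0 at y ∈ {5}; common: ∅.
  x = 5: f ≡ 0 at y ∈ {1, 4}; g ≡ 0 at y ∈ {0}; common: ∅.
  x = 6: f ≡ 0 at y ∈ ∅; g ≡ 0 at y ∈ {2}; common: ∅.
Collecting: common zeros = ∅, so the count is 0.
Comparison with the Bézout bound: 0 ≤ 2 = deg(f)·deg(g), as expected for curves with no common component (the affine F_7-count falls short of the bound because intersections may lie at infinity, over extension fields, or carry multiplicity).


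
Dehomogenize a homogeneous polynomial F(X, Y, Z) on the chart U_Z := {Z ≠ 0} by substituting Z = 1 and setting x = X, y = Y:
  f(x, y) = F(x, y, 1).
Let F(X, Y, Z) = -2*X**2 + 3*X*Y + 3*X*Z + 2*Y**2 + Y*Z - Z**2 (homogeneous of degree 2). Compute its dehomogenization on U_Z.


f(x, y) = -2*x**2 + 3*x*y + 3*x + 2*y**2 + y - 1

On U_Z we set Z = 1. Each monomial c·X^i·Y^j·Z^k in F becomes c·x^i·y^j·1^k = c·x^i·y^j.
Substituting Z = 1: F(X, Y, 1) = -2*x**2 + 3*x*y + 3*x + 2*y**2 + y - 1.
Note: deg(f) ≤ deg(F) = 2; strict inequality happens when F is divisible by Z (lost terms).


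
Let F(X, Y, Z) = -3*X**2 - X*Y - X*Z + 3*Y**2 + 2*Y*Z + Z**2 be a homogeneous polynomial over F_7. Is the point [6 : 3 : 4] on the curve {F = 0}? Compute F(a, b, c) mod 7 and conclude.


F(6,3,4) ≡ 1 (mod 7); P is NOT on the curve.

Evaluate F(6, 3, 4) term-by-term (mod 7).
  -3*X**2 ↦ -3·36·1·1 = -108
  -X*Y ↦ -1·6·3·1 = -18
  -X*Z ↦ -1·6·1·4 = -24
  3*Y**2 ↦ 3·1·9·1 = 27
  2*Y*Z ↦ 2·1·3·4 = 24
  Z**2 ↦ 1·1·1·16 = 16
Sum: F(6, 3, 4) = (-108) + (-18) + (-24) + (27) + (24) + (16) = -83.
Reducing mod 7: -83 ≡ 1 (mod 7).
Since F(a, b, c) ≡ 1 ≠ 0 (mod 7), P does NOT lie on the curve.


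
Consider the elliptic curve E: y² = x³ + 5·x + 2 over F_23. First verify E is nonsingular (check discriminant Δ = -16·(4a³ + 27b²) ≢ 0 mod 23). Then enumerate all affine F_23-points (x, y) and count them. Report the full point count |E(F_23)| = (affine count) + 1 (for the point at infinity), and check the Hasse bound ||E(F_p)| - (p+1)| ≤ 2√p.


Affine points = {(0, 5), (0, 18), (1, 10), (1, 13), (6, 8), (6, 15), (7, 9), (7, 14), (8, 5), (8, 18), (11, 10), (11, 13), (15, 5), (15, 18), (17, 3), (17, 20), (18, 6), (18, 17), (20, 11), (20, 12)}; affine count = 20; |E(F_23)| = 21.

Discriminant check: Δ ∝ 4a³ + 27b² = 4·5³ + 27·2² = 4·125 + 27·4 ≡ 10 (mod 23). Nonzero ⇒ E is nonsingular.
For each x ∈ F_23, compute rhs = x³ + 5·x + 2 mod 23, then count y ∈ F_23 with y² ≡ rhs.
  x = 0: rhs = 2, matching y values: 5, 18 (2 points).
  x = 1: rhs = 8, matching y values: 10, 13 (2 points).
  x = 2: rhs = 20, matching y values: none (0 points).
  x = 3: rhs = 21, matching y values: none (0 points).
  x = 4: rhs = 17, matching y values: none (0 points).
  x = 5: rhs = 14, matching y values: none (0 points).
  x = 6: rhs = 18, matching y values: 8, 15 (2 points).
  x = 7: rhs = 12, matching y values: 9, 14 (2 points).
  x = 8: rhs = 2, matching y values: 5, 18 (2 points).
  x = 9: rhs = 17, matching y values: none (0 points).
  x = 10: rhs = 17, matching y values: none (0 points).
  x = 11: rhs = 8, matching y values: 10, 13 (2 points).
  x = 12: rhs = 19, matching y values: none (0 points).
  x = 13: rhs = 10, matching y values: none (0 points).
  x = 14: rhs = 10, matching y values: none (0 points).
  x = 15: rhs = 2, matching y values: 5, 18 (2 points).
  x = 16: rhs = 15, matching y values: none (0 points).
  x = 17: rhs = 9, matching y values: 3, 20 (2 points).
  x = 18: rhs = 13, matching y values: 6, 17 (2 points).
  x = 19: rhs = 10, matching y values: none (0 points).
  x = 20: rhs = 6, matching y values: 11, 12 (2 points).
  x = 21: rhs = 7, matching y values: none (0 points).
  x = 22: rhs = 19, matching y values: none (0 points).
Total affine count: 20.
Full point count |E(F_23)| = 20 + 1 = 21.
Hasse bound: |21 − (23+1)| = |-3| = 3 ≤ 2√23 ≈ 9.5917 ✓.


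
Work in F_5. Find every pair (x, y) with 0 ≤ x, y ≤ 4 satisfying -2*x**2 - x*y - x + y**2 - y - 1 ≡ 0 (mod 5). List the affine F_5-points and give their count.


Affine F_5-points: {(0, 3), (1, 1), (3, 1), (3, 3)}; count = 4.

For each of the 25 pairs (x, y) ∈ F_5², evaluate f(x, y) mod 5. Record the zeros.
  x = 0: [0↦4, 1↦4, 2↦1, 3↦0, 4↦1]  zeros at y ∈ {3}
  x = 1: [0↦1, 1↦0, 2↦1, 3↦4, 4↦4]  zeros at y ∈ {1}
  x = 2: [0↦4, 1↦2, 2↦2, 3↦4, 4↦3]  zeros at y ∈ ∅
  x = 3: [0↦3, 1↦0, 2↦4, 3↦0, 4↦3]  zeros at y ∈ {1, 3}
  x = 4: [0↦3, 1↦4, 2↦2, 3↦2, 4↦4]  zeros at y ∈ ∅
Collecting zeros: affine points = {(0, 3), (1, 1), (3, 1), (3, 3)}.
Total count |C(F_5)_aff| = 4.
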